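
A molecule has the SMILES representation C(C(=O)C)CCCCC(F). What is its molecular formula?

Atom tally by fragment:
  CH3COCH2 → C:3 H:5 O:1
  CH2 → C:1 H:2
  CH2 → C:1 H:2
  CH2 → C:1 H:2
  CH2 → C:1 H:2
  CH2F → C:1 H:2 F:1
Element totals:
  C: 8
  H: 15
  F: 1
  O: 1

C8H15FO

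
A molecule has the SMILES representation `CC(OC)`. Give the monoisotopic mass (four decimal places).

Atom tally by fragment:
  CH3 → C:1 H:3
  CH2OCH3 → C:2 H:5 O:1
Element totals:
  C: 3
  H: 8
  O: 1
Molecular formula: C3H8O.
  M = 3(12.0) + 8(1.007825) + 15.994915
    = 36.000000 + 8.062600 + 15.994915 = 60.057515

60.0575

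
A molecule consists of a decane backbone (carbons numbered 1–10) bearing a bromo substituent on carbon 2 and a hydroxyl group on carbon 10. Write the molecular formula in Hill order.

C10H21BrO

Atom tally by fragment:
  CH3 → C:1 H:3
  CH(Br) → C:1 H:1 Br:1
  CH2 → C:1 H:2
  CH2 → C:1 H:2
  CH2 → C:1 H:2
  CH2 → C:1 H:2
  CH2 → C:1 H:2
  CH2 → C:1 H:2
  CH2 → C:1 H:2
  CH2OH → C:1 H:3 O:1
Element totals:
  C: 10
  H: 21
  Br: 1
  O: 1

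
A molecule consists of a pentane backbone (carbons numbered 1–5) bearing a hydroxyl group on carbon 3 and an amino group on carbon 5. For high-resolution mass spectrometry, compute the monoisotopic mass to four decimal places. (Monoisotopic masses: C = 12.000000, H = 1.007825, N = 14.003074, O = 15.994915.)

Atom tally by fragment:
  CH3 → C:1 H:3
  CH2 → C:1 H:2
  CH(OH) → C:1 H:2 O:1
  CH2 → C:1 H:2
  CH2NH2 → C:1 H:4 N:1
Element totals:
  C: 5
  H: 13
  N: 1
  O: 1
Molecular formula: C5H13NO.
  M = 5(12.0) + 13(1.007825) + 14.003074 + 15.994915
    = 60.000000 + 13.101725 + 14.003074 + 15.994915 = 103.099714

103.0997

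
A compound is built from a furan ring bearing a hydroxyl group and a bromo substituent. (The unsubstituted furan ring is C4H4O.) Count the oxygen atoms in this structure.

2

Atom tally by fragment:
  furan ring core → C:4 H:4 O:1
  (− 2 ring H displaced by substituents)
  + OH → O:1 H:1
  + Br → Br:1
Element totals:
  C: 4
  H: 3
  Br: 1
  O: 2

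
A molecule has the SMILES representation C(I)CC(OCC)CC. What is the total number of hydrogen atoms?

15

Atom tally by fragment:
  ICH2 → C:1 H:2 I:1
  CH2 → C:1 H:2
  CH(OC2H5) → C:3 H:6 O:1
  CH2 → C:1 H:2
  CH3 → C:1 H:3
Element totals:
  C: 7
  H: 15
  I: 1
  O: 1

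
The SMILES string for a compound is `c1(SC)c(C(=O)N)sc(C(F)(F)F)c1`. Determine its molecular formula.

Atom tally by fragment:
  thiophene ring core → C:4 H:4 S:1
  (− 3 ring H displaced by substituents)
  + SCH3 → C:1 H:3 S:1
  + CONH2 → C:1 H:2 O:1 N:1
  + CF3 → C:1 F:3
Element totals:
  C: 7
  H: 6
  F: 3
  N: 1
  O: 1
  S: 2

C7H6F3NOS2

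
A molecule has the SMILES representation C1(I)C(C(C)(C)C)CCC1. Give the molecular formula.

Atom tally by fragment:
  cyclopentane ring core → C:5 H:10
  (− 2 ring H displaced by substituents)
  + I → I:1
  + C(CH3)3 → C:4 H:9
Element totals:
  C: 9
  H: 17
  I: 1

C9H17I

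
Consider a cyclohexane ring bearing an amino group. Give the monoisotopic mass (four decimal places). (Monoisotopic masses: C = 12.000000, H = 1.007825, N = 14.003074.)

99.1048

Atom tally by fragment:
  cyclohexane ring core → C:6 H:12
  (− 1 ring H displaced by substituents)
  + NH2 → N:1 H:2
Element totals:
  C: 6
  H: 13
  N: 1
Molecular formula: C6H13N.
  M = 6(12.0) + 13(1.007825) + 14.003074
    = 72.000000 + 13.101725 + 14.003074 = 99.104799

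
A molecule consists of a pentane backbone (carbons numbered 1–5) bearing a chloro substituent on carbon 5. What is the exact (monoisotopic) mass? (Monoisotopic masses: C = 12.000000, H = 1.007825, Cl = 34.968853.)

106.0549

Atom tally by fragment:
  CH3 → C:1 H:3
  CH2 → C:1 H:2
  CH2 → C:1 H:2
  CH2 → C:1 H:2
  CH2Cl → C:1 H:2 Cl:1
Element totals:
  C: 5
  H: 11
  Cl: 1
Molecular formula: C5H11Cl.
  M = 5(12.0) + 11(1.007825) + 34.968853
    = 60.000000 + 11.086075 + 34.968853 = 106.054928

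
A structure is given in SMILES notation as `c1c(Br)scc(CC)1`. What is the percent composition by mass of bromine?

41.82%

Atom tally by fragment:
  thiophene ring core → C:4 H:4 S:1
  (− 2 ring H displaced by substituents)
  + Br → Br:1
  + C2H5 → C:2 H:5
Element totals:
  C: 6
  H: 7
  Br: 1
  S: 1
Molecular formula: C6H7BrS.
Molar mass = 191.086 g/mol.
Mass from Br: 1 × 79.904 = 79.904 g/mol.
%Br = 79.904 / 191.086 × 100 = 41.82%.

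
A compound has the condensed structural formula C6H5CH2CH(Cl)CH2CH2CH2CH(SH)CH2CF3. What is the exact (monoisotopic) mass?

310.0770

Atom tally by fragment:
  C6H5CH2 → C:7 H:7
  CH(Cl) → C:1 H:1 Cl:1
  CH2 → C:1 H:2
  CH2 → C:1 H:2
  CH2 → C:1 H:2
  CH(SH) → C:1 H:2 S:1
  CH2CF3 → C:2 H:2 F:3
Element totals:
  C: 14
  H: 18
  Cl: 1
  F: 3
  S: 1
Molecular formula: C14H18ClF3S.
  M = 14(12.0) + 18(1.007825) + 34.968853 + 3(18.998403) + 31.972071
    = 168.000000 + 18.140850 + 34.968853 + 56.995209 + 31.972071 = 310.076983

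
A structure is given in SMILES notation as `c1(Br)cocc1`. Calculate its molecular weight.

146.97 g/mol

Atom tally by fragment:
  furan ring core → C:4 H:4 O:1
  (− 1 ring H displaced by substituents)
  + Br → Br:1
Element totals:
  C: 4
  H: 3
  Br: 1
  O: 1
Molecular formula: C4H3BrO.
  M = 4(12.011) + 3(1.008) + 79.904 + 15.999
    = 48.044 + 3.024 + 79.904 + 15.999 = 146.971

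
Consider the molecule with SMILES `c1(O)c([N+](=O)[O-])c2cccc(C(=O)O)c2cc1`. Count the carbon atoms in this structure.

11

Atom tally by fragment:
  naphthalene ring system core → C:10 H:8
  (− 3 ring H displaced by substituents)
  + OH → O:1 H:1
  + NO2 → N:1 O:2
  + COOH → C:1 H:1 O:2
Element totals:
  C: 11
  H: 7
  N: 1
  O: 5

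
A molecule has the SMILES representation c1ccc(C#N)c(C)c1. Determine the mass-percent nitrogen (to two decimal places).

11.96%

Atom tally by fragment:
  benzene ring core → C:6 H:6
  (− 2 ring H displaced by substituents)
  + CN → C:1 N:1
  + CH3 → C:1 H:3
Element totals:
  C: 8
  H: 7
  N: 1
Molecular formula: C8H7N.
Molar mass = 117.151 g/mol.
Mass from N: 1 × 14.007 = 14.007 g/mol.
%N = 14.007 / 117.151 × 100 = 11.96%.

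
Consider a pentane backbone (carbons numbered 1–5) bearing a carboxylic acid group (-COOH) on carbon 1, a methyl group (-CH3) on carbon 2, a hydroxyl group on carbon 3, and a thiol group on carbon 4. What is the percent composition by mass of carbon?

Atom tally by fragment:
  HOOCCH2 → C:2 H:3 O:2
  CH(CH3) → C:2 H:4
  CH(OH) → C:1 H:2 O:1
  CH(SH) → C:1 H:2 S:1
  CH3 → C:1 H:3
Element totals:
  C: 7
  H: 14
  O: 3
  S: 1
Molecular formula: C7H14O3S.
Molar mass = 178.246 g/mol.
Mass from C: 7 × 12.011 = 84.077 g/mol.
%C = 84.077 / 178.246 × 100 = 47.17%.

47.17%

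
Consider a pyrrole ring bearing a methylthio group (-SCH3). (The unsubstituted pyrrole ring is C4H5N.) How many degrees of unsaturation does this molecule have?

Atom tally by fragment:
  pyrrole ring core → C:4 H:5 N:1
  (− 1 ring H displaced by substituents)
  + SCH3 → C:1 H:3 S:1
Element totals:
  C: 5
  H: 7
  N: 1
  S: 1
Molecular formula: C5H7NS.
DoU = (2C + 2 + N − H − X) / 2 = (2·5 + 2 + 1 − 7 − 0) / 2 = 3.

3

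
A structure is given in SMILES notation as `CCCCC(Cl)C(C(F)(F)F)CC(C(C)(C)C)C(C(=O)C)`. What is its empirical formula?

C16H28ClF3O

Atom tally by fragment:
  CH3 → C:1 H:3
  CH2 → C:1 H:2
  CH2 → C:1 H:2
  CH2 → C:1 H:2
  CH(Cl) → C:1 H:1 Cl:1
  CH(CF3) → C:2 H:1 F:3
  CH2 → C:1 H:2
  CH(C(CH3)3) → C:5 H:10
  CH2COCH3 → C:3 H:5 O:1
Element totals:
  C: 16
  H: 28
  Cl: 1
  F: 3
  O: 1
Molecular formula: C16H28ClF3O.
gcd of subscripts (16, 1, 3, 28, 1) = 1, so the empirical formula equals the molecular formula.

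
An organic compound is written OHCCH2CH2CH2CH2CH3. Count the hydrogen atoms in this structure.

12

Element totals:
  C: 6
  H: 12
  O: 1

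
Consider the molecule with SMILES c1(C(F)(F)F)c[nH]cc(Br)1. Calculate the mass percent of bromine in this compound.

Atom tally by fragment:
  pyrrole ring core → C:4 H:5 N:1
  (− 2 ring H displaced by substituents)
  + CF3 → C:1 F:3
  + Br → Br:1
Element totals:
  C: 5
  H: 3
  Br: 1
  F: 3
  N: 1
Molecular formula: C5H3BrF3N.
Molar mass = 213.984 g/mol.
Mass from Br: 1 × 79.904 = 79.904 g/mol.
%Br = 79.904 / 213.984 × 100 = 37.34%.

37.34%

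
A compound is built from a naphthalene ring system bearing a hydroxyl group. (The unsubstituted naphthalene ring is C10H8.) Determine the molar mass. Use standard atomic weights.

144.17 g/mol

Atom tally by fragment:
  naphthalene ring system core → C:10 H:8
  (− 1 ring H displaced by substituents)
  + OH → O:1 H:1
Element totals:
  C: 10
  H: 8
  O: 1
Molecular formula: C10H8O.
  M = 10(12.011) + 8(1.008) + 15.999
    = 120.110 + 8.064 + 15.999 = 144.173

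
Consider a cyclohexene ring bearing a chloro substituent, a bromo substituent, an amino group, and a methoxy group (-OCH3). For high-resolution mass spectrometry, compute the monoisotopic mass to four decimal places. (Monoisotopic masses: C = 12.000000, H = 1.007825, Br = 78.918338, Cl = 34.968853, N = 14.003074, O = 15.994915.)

238.9713

Atom tally by fragment:
  cyclohexene ring core → C:6 H:10
  (− 4 ring H displaced by substituents)
  + Cl → Cl:1
  + Br → Br:1
  + NH2 → N:1 H:2
  + OCH3 → C:1 H:3 O:1
Element totals:
  C: 7
  H: 11
  Br: 1
  Cl: 1
  N: 1
  O: 1
Molecular formula: C7H11BrClNO.
  M = 7(12.0) + 11(1.007825) + 78.918338 + 34.968853 + 14.003074 + 15.994915
    = 84.000000 + 11.086075 + 78.918338 + 34.968853 + 14.003074 + 15.994915 = 238.971255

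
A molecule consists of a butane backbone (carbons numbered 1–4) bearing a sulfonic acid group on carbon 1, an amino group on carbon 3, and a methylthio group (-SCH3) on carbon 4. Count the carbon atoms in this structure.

Atom tally by fragment:
  HO3SCH2 → C:1 H:3 S:1 O:3
  CH2 → C:1 H:2
  CH(NH2) → C:1 H:3 N:1
  CH2SCH3 → C:2 H:5 S:1
Element totals:
  C: 5
  H: 13
  N: 1
  O: 3
  S: 2

5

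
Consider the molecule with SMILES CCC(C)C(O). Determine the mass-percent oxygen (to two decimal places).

Atom tally by fragment:
  CH3 → C:1 H:3
  CH2 → C:1 H:2
  CH(CH3) → C:2 H:4
  CH2OH → C:1 H:3 O:1
Element totals:
  C: 5
  H: 12
  O: 1
Molecular formula: C5H12O.
Molar mass = 88.150 g/mol.
Mass from O: 1 × 15.999 = 15.999 g/mol.
%O = 15.999 / 88.150 × 100 = 18.15%.

18.15%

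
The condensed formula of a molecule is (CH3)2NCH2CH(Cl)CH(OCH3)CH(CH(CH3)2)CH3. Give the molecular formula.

Atom tally by fragment:
  (CH3)2NCH2 → C:3 H:8 N:1
  CH(Cl) → C:1 H:1 Cl:1
  CH(OCH3) → C:2 H:4 O:1
  CH(CH(CH3)2) → C:4 H:8
  CH3 → C:1 H:3
Element totals:
  C: 11
  H: 24
  Cl: 1
  N: 1
  O: 1

C11H24ClNO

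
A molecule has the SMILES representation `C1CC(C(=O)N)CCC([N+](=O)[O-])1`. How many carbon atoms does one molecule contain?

7

Atom tally by fragment:
  cyclohexane ring core → C:6 H:12
  (− 2 ring H displaced by substituents)
  + CONH2 → C:1 H:2 O:1 N:1
  + NO2 → N:1 O:2
Element totals:
  C: 7
  H: 12
  N: 2
  O: 3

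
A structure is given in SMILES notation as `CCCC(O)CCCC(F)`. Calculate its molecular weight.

Atom tally by fragment:
  CH3 → C:1 H:3
  CH2 → C:1 H:2
  CH2 → C:1 H:2
  CH(OH) → C:1 H:2 O:1
  CH2 → C:1 H:2
  CH2 → C:1 H:2
  CH2 → C:1 H:2
  CH2F → C:1 H:2 F:1
Element totals:
  C: 8
  H: 17
  F: 1
  O: 1
Molecular formula: C8H17FO.
  M = 8(12.011) + 17(1.008) + 18.998 + 15.999
    = 96.088 + 17.136 + 18.998 + 15.999 = 148.221

148.22 g/mol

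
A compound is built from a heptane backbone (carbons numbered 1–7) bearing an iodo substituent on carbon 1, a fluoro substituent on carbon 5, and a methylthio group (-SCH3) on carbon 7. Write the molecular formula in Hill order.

Atom tally by fragment:
  ICH2 → C:1 H:2 I:1
  CH2 → C:1 H:2
  CH2 → C:1 H:2
  CH2 → C:1 H:2
  CH(F) → C:1 H:1 F:1
  CH2 → C:1 H:2
  CH2SCH3 → C:2 H:5 S:1
Element totals:
  C: 8
  H: 16
  F: 1
  I: 1
  S: 1

C8H16FIS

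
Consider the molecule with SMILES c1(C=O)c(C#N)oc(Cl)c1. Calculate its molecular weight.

155.54 g/mol

Atom tally by fragment:
  furan ring core → C:4 H:4 O:1
  (− 3 ring H displaced by substituents)
  + CHO → C:1 H:1 O:1
  + CN → C:1 N:1
  + Cl → Cl:1
Element totals:
  C: 6
  H: 2
  Cl: 1
  N: 1
  O: 2
Molecular formula: C6H2ClNO2.
  M = 6(12.011) + 2(1.008) + 35.45 + 14.007 + 2(15.999)
    = 72.066 + 2.016 + 35.450 + 14.007 + 31.998 = 155.537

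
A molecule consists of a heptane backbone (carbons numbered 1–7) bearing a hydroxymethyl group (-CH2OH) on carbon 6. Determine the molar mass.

Atom tally by fragment:
  CH3 → C:1 H:3
  CH2 → C:1 H:2
  CH2 → C:1 H:2
  CH2 → C:1 H:2
  CH2 → C:1 H:2
  CH(CH2OH) → C:2 H:4 O:1
  CH3 → C:1 H:3
Element totals:
  C: 8
  H: 18
  O: 1
Molecular formula: C8H18O.
  M = 8(12.011) + 18(1.008) + 15.999
    = 96.088 + 18.144 + 15.999 = 130.231

130.23 g/mol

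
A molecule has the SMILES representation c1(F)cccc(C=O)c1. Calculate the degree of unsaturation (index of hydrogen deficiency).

5

Atom tally by fragment:
  benzene ring core → C:6 H:6
  (− 2 ring H displaced by substituents)
  + F → F:1
  + CHO → C:1 H:1 O:1
Element totals:
  C: 7
  H: 5
  F: 1
  O: 1
Molecular formula: C7H5FO.
DoU = (2C + 2 + N − H − X) / 2 = (2·7 + 2 + 0 − 5 − 1) / 2 = 5.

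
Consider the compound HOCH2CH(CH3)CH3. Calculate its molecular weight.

74.12 g/mol

Atom tally by fragment:
  HOCH2 → C:1 H:3 O:1
  CH(CH3) → C:2 H:4
  CH3 → C:1 H:3
Element totals:
  C: 4
  H: 10
  O: 1
Molecular formula: C4H10O.
  M = 4(12.011) + 10(1.008) + 15.999
    = 48.044 + 10.080 + 15.999 = 74.123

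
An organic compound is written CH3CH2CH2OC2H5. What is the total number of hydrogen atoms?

12

Atom tally by fragment:
  CH3 → C:1 H:3
  CH2 → C:1 H:2
  CH2OC2H5 → C:3 H:7 O:1
Element totals:
  C: 5
  H: 12
  O: 1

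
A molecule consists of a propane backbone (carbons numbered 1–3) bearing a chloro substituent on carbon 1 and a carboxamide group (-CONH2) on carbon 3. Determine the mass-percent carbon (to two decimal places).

Atom tally by fragment:
  ClCH2 → C:1 H:2 Cl:1
  CH2 → C:1 H:2
  CH2CONH2 → C:2 H:4 O:1 N:1
Element totals:
  C: 4
  H: 8
  Cl: 1
  N: 1
  O: 1
Molecular formula: C4H8ClNO.
Molar mass = 121.564 g/mol.
Mass from C: 4 × 12.011 = 48.044 g/mol.
%C = 48.044 / 121.564 × 100 = 39.52%.

39.52%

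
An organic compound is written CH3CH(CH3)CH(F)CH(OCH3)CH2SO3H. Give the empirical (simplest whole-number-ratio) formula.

Atom tally by fragment:
  CH3 → C:1 H:3
  CH(CH3) → C:2 H:4
  CH(F) → C:1 H:1 F:1
  CH(OCH3) → C:2 H:4 O:1
  CH2SO3H → C:1 H:3 S:1 O:3
Element totals:
  C: 7
  H: 15
  F: 1
  O: 4
  S: 1
Molecular formula: C7H15FO4S.
gcd of subscripts (7, 1, 15, 4, 1) = 1, so the empirical formula equals the molecular formula.

C7H15FO4S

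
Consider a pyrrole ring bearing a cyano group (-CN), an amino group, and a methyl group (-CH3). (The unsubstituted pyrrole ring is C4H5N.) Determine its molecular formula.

Atom tally by fragment:
  pyrrole ring core → C:4 H:5 N:1
  (− 3 ring H displaced by substituents)
  + CN → C:1 N:1
  + NH2 → N:1 H:2
  + CH3 → C:1 H:3
Element totals:
  C: 6
  H: 7
  N: 3

C6H7N3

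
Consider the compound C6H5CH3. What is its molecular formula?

Atom tally by fragment:
  benzene ring core → C:6 H:6
  (− 1 ring H displaced by substituents)
  + CH3 → C:1 H:3
Element totals:
  C: 7
  H: 8

C7H8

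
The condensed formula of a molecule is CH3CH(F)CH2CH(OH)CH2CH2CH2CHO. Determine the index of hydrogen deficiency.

1

Element totals:
  C: 8
  H: 15
  F: 1
  O: 2
Molecular formula: C8H15FO2.
DoU = (2C + 2 + N − H − X) / 2 = (2·8 + 2 + 0 − 15 − 1) / 2 = 1.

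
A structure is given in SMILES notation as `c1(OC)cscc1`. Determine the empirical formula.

C5H6OS

Atom tally by fragment:
  thiophene ring core → C:4 H:4 S:1
  (− 1 ring H displaced by substituents)
  + OCH3 → C:1 H:3 O:1
Element totals:
  C: 5
  H: 6
  O: 1
  S: 1
Molecular formula: C5H6OS.
gcd of subscripts (5, 6, 1, 1) = 1, so the empirical formula equals the molecular formula.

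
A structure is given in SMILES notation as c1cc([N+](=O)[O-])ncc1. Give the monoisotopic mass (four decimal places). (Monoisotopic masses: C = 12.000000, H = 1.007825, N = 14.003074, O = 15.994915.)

124.0273

Atom tally by fragment:
  pyridine ring core → C:5 H:5 N:1
  (− 1 ring H displaced by substituents)
  + NO2 → N:1 O:2
Element totals:
  C: 5
  H: 4
  N: 2
  O: 2
Molecular formula: C5H4N2O2.
  M = 5(12.0) + 4(1.007825) + 2(14.003074) + 2(15.994915)
    = 60.000000 + 4.031300 + 28.006148 + 31.989830 = 124.027278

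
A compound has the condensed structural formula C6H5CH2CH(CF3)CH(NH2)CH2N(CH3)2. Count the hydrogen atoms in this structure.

19

Element totals:
  C: 13
  H: 19
  F: 3
  N: 2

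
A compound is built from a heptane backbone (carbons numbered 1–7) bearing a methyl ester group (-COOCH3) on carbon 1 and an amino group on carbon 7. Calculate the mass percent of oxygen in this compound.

18.47%

Atom tally by fragment:
  CH3OOCCH2 → C:3 H:5 O:2
  CH2 → C:1 H:2
  CH2 → C:1 H:2
  CH2 → C:1 H:2
  CH2 → C:1 H:2
  CH2 → C:1 H:2
  CH2NH2 → C:1 H:4 N:1
Element totals:
  C: 9
  H: 19
  N: 1
  O: 2
Molecular formula: C9H19NO2.
Molar mass = 173.256 g/mol.
Mass from O: 2 × 15.999 = 31.998 g/mol.
%O = 31.998 / 173.256 × 100 = 18.47%.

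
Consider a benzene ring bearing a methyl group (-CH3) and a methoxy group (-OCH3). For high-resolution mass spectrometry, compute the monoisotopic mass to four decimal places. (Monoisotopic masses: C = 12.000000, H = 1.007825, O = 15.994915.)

Atom tally by fragment:
  benzene ring core → C:6 H:6
  (− 2 ring H displaced by substituents)
  + CH3 → C:1 H:3
  + OCH3 → C:1 H:3 O:1
Element totals:
  C: 8
  H: 10
  O: 1
Molecular formula: C8H10O.
  M = 8(12.0) + 10(1.007825) + 15.994915
    = 96.000000 + 10.078250 + 15.994915 = 122.073165

122.0732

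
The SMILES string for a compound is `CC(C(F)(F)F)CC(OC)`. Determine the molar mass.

Atom tally by fragment:
  CH3 → C:1 H:3
  CH(CF3) → C:2 H:1 F:3
  CH2 → C:1 H:2
  CH2OCH3 → C:2 H:5 O:1
Element totals:
  C: 6
  H: 11
  F: 3
  O: 1
Molecular formula: C6H11F3O.
  M = 6(12.011) + 11(1.008) + 3(18.998) + 15.999
    = 72.066 + 11.088 + 56.994 + 15.999 = 156.147

156.15 g/mol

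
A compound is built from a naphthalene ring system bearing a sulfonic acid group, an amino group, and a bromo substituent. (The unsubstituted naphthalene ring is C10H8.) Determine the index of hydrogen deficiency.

Atom tally by fragment:
  naphthalene ring system core → C:10 H:8
  (− 3 ring H displaced by substituents)
  + SO3H → S:1 O:3 H:1
  + NH2 → N:1 H:2
  + Br → Br:1
Element totals:
  C: 10
  H: 8
  Br: 1
  N: 1
  O: 3
  S: 1
Molecular formula: C10H8BrNO3S.
DoU = (2C + 2 + N − H − X) / 2 = (2·10 + 2 + 1 − 8 − 1) / 2 = 7.

7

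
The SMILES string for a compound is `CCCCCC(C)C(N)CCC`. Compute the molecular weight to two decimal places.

171.33 g/mol

Atom tally by fragment:
  CH3 → C:1 H:3
  CH2 → C:1 H:2
  CH2 → C:1 H:2
  CH2 → C:1 H:2
  CH2 → C:1 H:2
  CH(CH3) → C:2 H:4
  CH(NH2) → C:1 H:3 N:1
  CH2 → C:1 H:2
  CH2 → C:1 H:2
  CH3 → C:1 H:3
Element totals:
  C: 11
  H: 25
  N: 1
Molecular formula: C11H25N.
  M = 11(12.011) + 25(1.008) + 14.007
    = 132.121 + 25.200 + 14.007 = 171.328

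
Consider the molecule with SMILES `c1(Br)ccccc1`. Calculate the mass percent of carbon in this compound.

45.90%

Atom tally by fragment:
  benzene ring core → C:6 H:6
  (− 1 ring H displaced by substituents)
  + Br → Br:1
Element totals:
  C: 6
  H: 5
  Br: 1
Molecular formula: C6H5Br.
Molar mass = 157.010 g/mol.
Mass from C: 6 × 12.011 = 72.066 g/mol.
%C = 72.066 / 157.010 × 100 = 45.90%.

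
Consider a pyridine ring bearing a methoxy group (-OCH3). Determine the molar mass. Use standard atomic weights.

109.13 g/mol

Atom tally by fragment:
  pyridine ring core → C:5 H:5 N:1
  (− 1 ring H displaced by substituents)
  + OCH3 → C:1 H:3 O:1
Element totals:
  C: 6
  H: 7
  N: 1
  O: 1
Molecular formula: C6H7NO.
  M = 6(12.011) + 7(1.008) + 14.007 + 15.999
    = 72.066 + 7.056 + 14.007 + 15.999 = 109.128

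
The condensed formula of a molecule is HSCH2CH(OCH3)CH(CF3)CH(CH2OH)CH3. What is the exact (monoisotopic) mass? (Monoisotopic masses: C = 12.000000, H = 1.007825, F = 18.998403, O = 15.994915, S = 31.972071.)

232.0745

Element totals:
  C: 8
  H: 15
  F: 3
  O: 2
  S: 1
Molecular formula: C8H15F3O2S.
  M = 8(12.0) + 15(1.007825) + 3(18.998403) + 2(15.994915) + 31.972071
    = 96.000000 + 15.117375 + 56.995209 + 31.989830 + 31.972071 = 232.074485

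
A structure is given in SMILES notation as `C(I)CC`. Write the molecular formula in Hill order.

C3H7I

Atom tally by fragment:
  ICH2 → C:1 H:2 I:1
  CH2 → C:1 H:2
  CH3 → C:1 H:3
Element totals:
  C: 3
  H: 7
  I: 1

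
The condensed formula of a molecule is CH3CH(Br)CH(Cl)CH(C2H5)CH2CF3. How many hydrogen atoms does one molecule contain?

Atom tally by fragment:
  CH3 → C:1 H:3
  CH(Br) → C:1 H:1 Br:1
  CH(Cl) → C:1 H:1 Cl:1
  CH(C2H5) → C:3 H:6
  CH2CF3 → C:2 H:2 F:3
Element totals:
  C: 8
  H: 13
  Br: 1
  Cl: 1
  F: 3

13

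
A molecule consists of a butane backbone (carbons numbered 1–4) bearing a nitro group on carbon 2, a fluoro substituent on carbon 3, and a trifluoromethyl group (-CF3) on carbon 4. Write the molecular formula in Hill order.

C5H7F4NO2

Atom tally by fragment:
  CH3 → C:1 H:3
  CH(NO2) → C:1 H:1 N:1 O:2
  CH(F) → C:1 H:1 F:1
  CH2CF3 → C:2 H:2 F:3
Element totals:
  C: 5
  H: 7
  F: 4
  N: 1
  O: 2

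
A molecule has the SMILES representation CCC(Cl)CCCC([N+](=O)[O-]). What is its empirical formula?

C7H14ClNO2

Atom tally by fragment:
  CH3 → C:1 H:3
  CH2 → C:1 H:2
  CH(Cl) → C:1 H:1 Cl:1
  CH2 → C:1 H:2
  CH2 → C:1 H:2
  CH2 → C:1 H:2
  CH2NO2 → C:1 H:2 N:1 O:2
Element totals:
  C: 7
  H: 14
  Cl: 1
  N: 1
  O: 2
Molecular formula: C7H14ClNO2.
gcd of subscripts (7, 1, 14, 1, 2) = 1, so the empirical formula equals the molecular formula.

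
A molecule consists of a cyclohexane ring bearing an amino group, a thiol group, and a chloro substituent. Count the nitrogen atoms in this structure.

1

Atom tally by fragment:
  cyclohexane ring core → C:6 H:12
  (− 3 ring H displaced by substituents)
  + NH2 → N:1 H:2
  + SH → S:1 H:1
  + Cl → Cl:1
Element totals:
  C: 6
  H: 12
  Cl: 1
  N: 1
  S: 1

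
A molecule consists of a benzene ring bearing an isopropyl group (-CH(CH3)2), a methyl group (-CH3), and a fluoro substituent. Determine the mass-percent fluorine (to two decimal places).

Atom tally by fragment:
  benzene ring core → C:6 H:6
  (− 3 ring H displaced by substituents)
  + CH(CH3)2 → C:3 H:7
  + CH3 → C:1 H:3
  + F → F:1
Element totals:
  C: 10
  H: 13
  F: 1
Molecular formula: C10H13F.
Molar mass = 152.212 g/mol.
Mass from F: 1 × 18.998 = 18.998 g/mol.
%F = 18.998 / 152.212 × 100 = 12.48%.

12.48%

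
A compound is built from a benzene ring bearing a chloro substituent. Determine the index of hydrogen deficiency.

4

Atom tally by fragment:
  benzene ring core → C:6 H:6
  (− 1 ring H displaced by substituents)
  + Cl → Cl:1
Element totals:
  C: 6
  H: 5
  Cl: 1
Molecular formula: C6H5Cl.
DoU = (2C + 2 + N − H − X) / 2 = (2·6 + 2 + 0 − 5 − 1) / 2 = 4.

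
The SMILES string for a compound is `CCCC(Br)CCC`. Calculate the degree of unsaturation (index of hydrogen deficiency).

0

Atom tally by fragment:
  CH3 → C:1 H:3
  CH2 → C:1 H:2
  CH2 → C:1 H:2
  CH(Br) → C:1 H:1 Br:1
  CH2 → C:1 H:2
  CH2 → C:1 H:2
  CH3 → C:1 H:3
Element totals:
  C: 7
  H: 15
  Br: 1
Molecular formula: C7H15Br.
DoU = (2C + 2 + N − H − X) / 2 = (2·7 + 2 + 0 − 15 − 1) / 2 = 0.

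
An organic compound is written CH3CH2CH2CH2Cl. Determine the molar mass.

92.57 g/mol

Element totals:
  C: 4
  H: 9
  Cl: 1
Molecular formula: C4H9Cl.
  M = 4(12.011) + 9(1.008) + 35.45
    = 48.044 + 9.072 + 35.450 = 92.566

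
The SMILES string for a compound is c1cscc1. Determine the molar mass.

Atom tally by fragment:
  thiophene ring core → C:4 H:4 S:1
Element totals:
  C: 4
  H: 4
  S: 1
Molecular formula: C4H4S.
  M = 4(12.011) + 4(1.008) + 32.06
    = 48.044 + 4.032 + 32.060 = 84.136

84.14 g/mol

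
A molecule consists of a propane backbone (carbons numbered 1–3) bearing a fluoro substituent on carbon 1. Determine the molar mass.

Atom tally by fragment:
  FCH2 → C:1 H:2 F:1
  CH2 → C:1 H:2
  CH3 → C:1 H:3
Element totals:
  C: 3
  H: 7
  F: 1
Molecular formula: C3H7F.
  M = 3(12.011) + 7(1.008) + 18.998
    = 36.033 + 7.056 + 18.998 = 62.087

62.09 g/mol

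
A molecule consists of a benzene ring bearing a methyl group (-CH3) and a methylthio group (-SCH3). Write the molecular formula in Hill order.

Atom tally by fragment:
  benzene ring core → C:6 H:6
  (− 2 ring H displaced by substituents)
  + CH3 → C:1 H:3
  + SCH3 → C:1 H:3 S:1
Element totals:
  C: 8
  H: 10
  S: 1

C8H10S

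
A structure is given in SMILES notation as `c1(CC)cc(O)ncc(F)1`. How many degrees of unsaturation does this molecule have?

4

Atom tally by fragment:
  pyridine ring core → C:5 H:5 N:1
  (− 3 ring H displaced by substituents)
  + C2H5 → C:2 H:5
  + OH → O:1 H:1
  + F → F:1
Element totals:
  C: 7
  H: 8
  F: 1
  N: 1
  O: 1
Molecular formula: C7H8FNO.
DoU = (2C + 2 + N − H − X) / 2 = (2·7 + 2 + 1 − 8 − 1) / 2 = 4.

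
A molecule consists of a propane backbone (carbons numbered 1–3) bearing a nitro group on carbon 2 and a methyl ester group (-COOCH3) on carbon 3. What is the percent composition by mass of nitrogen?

Atom tally by fragment:
  CH3 → C:1 H:3
  CH(NO2) → C:1 H:1 N:1 O:2
  CH2COOCH3 → C:3 H:5 O:2
Element totals:
  C: 5
  H: 9
  N: 1
  O: 4
Molecular formula: C5H9NO4.
Molar mass = 147.130 g/mol.
Mass from N: 1 × 14.007 = 14.007 g/mol.
%N = 14.007 / 147.130 × 100 = 9.52%.

9.52%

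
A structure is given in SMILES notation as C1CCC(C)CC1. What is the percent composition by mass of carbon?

85.63%

Atom tally by fragment:
  cyclohexane ring core → C:6 H:12
  (− 1 ring H displaced by substituents)
  + CH3 → C:1 H:3
Element totals:
  C: 7
  H: 14
Molecular formula: C7H14.
Molar mass = 98.189 g/mol.
Mass from C: 7 × 12.011 = 84.077 g/mol.
%C = 84.077 / 98.189 × 100 = 85.63%.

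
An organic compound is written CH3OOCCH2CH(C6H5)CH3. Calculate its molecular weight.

178.23 g/mol

Element totals:
  C: 11
  H: 14
  O: 2
Molecular formula: C11H14O2.
  M = 11(12.011) + 14(1.008) + 2(15.999)
    = 132.121 + 14.112 + 31.998 = 178.231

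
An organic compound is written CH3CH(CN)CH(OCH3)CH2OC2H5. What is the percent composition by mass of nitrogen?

8.91%

Element totals:
  C: 8
  H: 15
  N: 1
  O: 2
Molecular formula: C8H15NO2.
Molar mass = 157.213 g/mol.
Mass from N: 1 × 14.007 = 14.007 g/mol.
%N = 14.007 / 157.213 × 100 = 8.91%.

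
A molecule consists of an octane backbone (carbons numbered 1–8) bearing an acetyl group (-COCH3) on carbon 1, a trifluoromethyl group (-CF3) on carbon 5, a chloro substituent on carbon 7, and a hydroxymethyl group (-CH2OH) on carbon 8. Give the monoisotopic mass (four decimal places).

288.1104

Atom tally by fragment:
  CH3COCH2 → C:3 H:5 O:1
  CH2 → C:1 H:2
  CH2 → C:1 H:2
  CH2 → C:1 H:2
  CH(CF3) → C:2 H:1 F:3
  CH2 → C:1 H:2
  CH(Cl) → C:1 H:1 Cl:1
  CH2CH2OH → C:2 H:5 O:1
Element totals:
  C: 12
  H: 20
  Cl: 1
  F: 3
  O: 2
Molecular formula: C12H20ClF3O2.
  M = 12(12.0) + 20(1.007825) + 34.968853 + 3(18.998403) + 2(15.994915)
    = 144.000000 + 20.156500 + 34.968853 + 56.995209 + 31.989830 = 288.110392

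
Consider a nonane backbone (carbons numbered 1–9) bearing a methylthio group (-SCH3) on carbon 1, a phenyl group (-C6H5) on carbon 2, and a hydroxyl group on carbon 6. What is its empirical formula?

C16H26OS

Atom tally by fragment:
  CH3SCH2 → C:2 H:5 S:1
  CH(C6H5) → C:7 H:6
  CH2 → C:1 H:2
  CH2 → C:1 H:2
  CH2 → C:1 H:2
  CH(OH) → C:1 H:2 O:1
  CH2 → C:1 H:2
  CH2 → C:1 H:2
  CH3 → C:1 H:3
Element totals:
  C: 16
  H: 26
  O: 1
  S: 1
Molecular formula: C16H26OS.
gcd of subscripts (16, 26, 1, 1) = 1, so the empirical formula equals the molecular formula.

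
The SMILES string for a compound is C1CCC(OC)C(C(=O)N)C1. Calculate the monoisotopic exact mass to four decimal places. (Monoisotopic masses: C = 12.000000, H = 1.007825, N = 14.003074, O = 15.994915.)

157.1103

Atom tally by fragment:
  cyclohexane ring core → C:6 H:12
  (− 2 ring H displaced by substituents)
  + OCH3 → C:1 H:3 O:1
  + CONH2 → C:1 H:2 O:1 N:1
Element totals:
  C: 8
  H: 15
  N: 1
  O: 2
Molecular formula: C8H15NO2.
  M = 8(12.0) + 15(1.007825) + 14.003074 + 2(15.994915)
    = 96.000000 + 15.117375 + 14.003074 + 31.989830 = 157.110279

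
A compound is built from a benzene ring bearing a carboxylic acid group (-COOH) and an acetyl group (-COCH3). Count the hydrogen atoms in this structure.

Atom tally by fragment:
  benzene ring core → C:6 H:6
  (− 2 ring H displaced by substituents)
  + COOH → C:1 H:1 O:2
  + COCH3 → C:2 H:3 O:1
Element totals:
  C: 9
  H: 8
  O: 3

8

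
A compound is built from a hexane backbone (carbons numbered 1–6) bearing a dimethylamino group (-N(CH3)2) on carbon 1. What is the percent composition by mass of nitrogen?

Atom tally by fragment:
  (CH3)2NCH2 → C:3 H:8 N:1
  CH2 → C:1 H:2
  CH2 → C:1 H:2
  CH2 → C:1 H:2
  CH2 → C:1 H:2
  CH3 → C:1 H:3
Element totals:
  C: 8
  H: 19
  N: 1
Molecular formula: C8H19N.
Molar mass = 129.247 g/mol.
Mass from N: 1 × 14.007 = 14.007 g/mol.
%N = 14.007 / 129.247 × 100 = 10.84%.

10.84%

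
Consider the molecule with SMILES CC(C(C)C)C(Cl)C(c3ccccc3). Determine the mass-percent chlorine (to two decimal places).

16.82%

Atom tally by fragment:
  CH3 → C:1 H:3
  CH(CH(CH3)2) → C:4 H:8
  CH(Cl) → C:1 H:1 Cl:1
  CH2C6H5 → C:7 H:7
Element totals:
  C: 13
  H: 19
  Cl: 1
Molecular formula: C13H19Cl.
Molar mass = 210.745 g/mol.
Mass from Cl: 1 × 35.45 = 35.450 g/mol.
%Cl = 35.450 / 210.745 × 100 = 16.82%.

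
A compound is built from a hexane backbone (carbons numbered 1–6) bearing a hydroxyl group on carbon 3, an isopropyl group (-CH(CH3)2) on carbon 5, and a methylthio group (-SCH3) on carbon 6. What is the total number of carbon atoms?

Atom tally by fragment:
  CH3 → C:1 H:3
  CH2 → C:1 H:2
  CH(OH) → C:1 H:2 O:1
  CH2 → C:1 H:2
  CH(CH(CH3)2) → C:4 H:8
  CH2SCH3 → C:2 H:5 S:1
Element totals:
  C: 10
  H: 22
  O: 1
  S: 1

10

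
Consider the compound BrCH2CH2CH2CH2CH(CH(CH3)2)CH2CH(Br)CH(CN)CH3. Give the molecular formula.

C13H23Br2N

Atom tally by fragment:
  BrCH2 → C:1 H:2 Br:1
  CH2 → C:1 H:2
  CH2 → C:1 H:2
  CH2 → C:1 H:2
  CH(CH(CH3)2) → C:4 H:8
  CH2 → C:1 H:2
  CH(Br) → C:1 H:1 Br:1
  CH(CN) → C:2 H:1 N:1
  CH3 → C:1 H:3
Element totals:
  C: 13
  H: 23
  Br: 2
  N: 1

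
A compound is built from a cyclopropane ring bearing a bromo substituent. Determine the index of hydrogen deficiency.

1

Atom tally by fragment:
  cyclopropane ring core → C:3 H:6
  (− 1 ring H displaced by substituents)
  + Br → Br:1
Element totals:
  C: 3
  H: 5
  Br: 1
Molecular formula: C3H5Br.
DoU = (2C + 2 + N − H − X) / 2 = (2·3 + 2 + 0 − 5 − 1) / 2 = 1.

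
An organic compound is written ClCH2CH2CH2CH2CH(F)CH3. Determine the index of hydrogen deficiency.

0

Element totals:
  C: 6
  H: 12
  Cl: 1
  F: 1
Molecular formula: C6H12ClF.
DoU = (2C + 2 + N − H − X) / 2 = (2·6 + 2 + 0 − 12 − 2) / 2 = 0.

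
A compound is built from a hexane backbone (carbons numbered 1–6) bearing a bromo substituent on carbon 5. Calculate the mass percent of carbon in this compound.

Atom tally by fragment:
  CH3 → C:1 H:3
  CH2 → C:1 H:2
  CH2 → C:1 H:2
  CH2 → C:1 H:2
  CH(Br) → C:1 H:1 Br:1
  CH3 → C:1 H:3
Element totals:
  C: 6
  H: 13
  Br: 1
Molecular formula: C6H13Br.
Molar mass = 165.074 g/mol.
Mass from C: 6 × 12.011 = 72.066 g/mol.
%C = 72.066 / 165.074 × 100 = 43.66%.

43.66%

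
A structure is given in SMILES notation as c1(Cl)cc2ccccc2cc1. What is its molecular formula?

Atom tally by fragment:
  naphthalene ring system core → C:10 H:8
  (− 1 ring H displaced by substituents)
  + Cl → Cl:1
Element totals:
  C: 10
  H: 7
  Cl: 1

C10H7Cl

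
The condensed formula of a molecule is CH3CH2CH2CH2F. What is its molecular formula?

Atom tally by fragment:
  CH3 → C:1 H:3
  CH2 → C:1 H:2
  CH2 → C:1 H:2
  CH2F → C:1 H:2 F:1
Element totals:
  C: 4
  H: 9
  F: 1

C4H9F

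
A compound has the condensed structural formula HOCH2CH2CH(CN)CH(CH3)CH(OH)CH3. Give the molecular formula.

C8H15NO2

Atom tally by fragment:
  HOCH2CH2 → C:2 H:5 O:1
  CH(CN) → C:2 H:1 N:1
  CH(CH3) → C:2 H:4
  CH(OH) → C:1 H:2 O:1
  CH3 → C:1 H:3
Element totals:
  C: 8
  H: 15
  N: 1
  O: 2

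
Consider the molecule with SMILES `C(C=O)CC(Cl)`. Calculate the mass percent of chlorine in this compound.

Atom tally by fragment:
  OHCCH2 → C:2 H:3 O:1
  CH2 → C:1 H:2
  CH2Cl → C:1 H:2 Cl:1
Element totals:
  C: 4
  H: 7
  Cl: 1
  O: 1
Molecular formula: C4H7ClO.
Molar mass = 106.549 g/mol.
Mass from Cl: 1 × 35.45 = 35.450 g/mol.
%Cl = 35.450 / 106.549 × 100 = 33.27%.

33.27%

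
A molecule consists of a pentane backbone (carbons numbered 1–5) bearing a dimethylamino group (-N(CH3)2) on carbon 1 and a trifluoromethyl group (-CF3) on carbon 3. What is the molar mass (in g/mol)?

183.22 g/mol

Atom tally by fragment:
  (CH3)2NCH2 → C:3 H:8 N:1
  CH2 → C:1 H:2
  CH(CF3) → C:2 H:1 F:3
  CH2 → C:1 H:2
  CH3 → C:1 H:3
Element totals:
  C: 8
  H: 16
  F: 3
  N: 1
Molecular formula: C8H16F3N.
  M = 8(12.011) + 16(1.008) + 3(18.998) + 14.007
    = 96.088 + 16.128 + 56.994 + 14.007 = 183.217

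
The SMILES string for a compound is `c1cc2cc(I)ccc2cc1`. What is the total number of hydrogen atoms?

Atom tally by fragment:
  naphthalene ring system core → C:10 H:8
  (− 1 ring H displaced by substituents)
  + I → I:1
Element totals:
  C: 10
  H: 7
  I: 1

7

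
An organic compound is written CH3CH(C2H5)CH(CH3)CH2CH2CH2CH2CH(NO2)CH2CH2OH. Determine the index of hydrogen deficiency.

Atom tally by fragment:
  CH3 → C:1 H:3
  CH(C2H5) → C:3 H:6
  CH(CH3) → C:2 H:4
  CH2 → C:1 H:2
  CH2 → C:1 H:2
  CH2 → C:1 H:2
  CH2 → C:1 H:2
  CH(NO2) → C:1 H:1 N:1 O:2
  CH2CH2OH → C:2 H:5 O:1
Element totals:
  C: 13
  H: 27
  N: 1
  O: 3
Molecular formula: C13H27NO3.
DoU = (2C + 2 + N − H − X) / 2 = (2·13 + 2 + 1 − 27 − 0) / 2 = 1.

1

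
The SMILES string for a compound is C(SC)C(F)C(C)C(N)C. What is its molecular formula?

C7H16FNS

Atom tally by fragment:
  CH3SCH2 → C:2 H:5 S:1
  CH(F) → C:1 H:1 F:1
  CH(CH3) → C:2 H:4
  CH(NH2) → C:1 H:3 N:1
  CH3 → C:1 H:3
Element totals:
  C: 7
  H: 16
  F: 1
  N: 1
  S: 1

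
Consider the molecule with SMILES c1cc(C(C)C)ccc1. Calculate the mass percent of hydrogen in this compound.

Atom tally by fragment:
  benzene ring core → C:6 H:6
  (− 1 ring H displaced by substituents)
  + CH(CH3)2 → C:3 H:7
Element totals:
  C: 9
  H: 12
Molecular formula: C9H12.
Molar mass = 120.195 g/mol.
Mass from H: 12 × 1.008 = 12.096 g/mol.
%H = 12.096 / 120.195 × 100 = 10.06%.

10.06%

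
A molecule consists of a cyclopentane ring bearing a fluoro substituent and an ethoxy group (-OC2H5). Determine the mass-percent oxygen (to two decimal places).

Atom tally by fragment:
  cyclopentane ring core → C:5 H:10
  (− 2 ring H displaced by substituents)
  + F → F:1
  + OC2H5 → C:2 H:5 O:1
Element totals:
  C: 7
  H: 13
  F: 1
  O: 1
Molecular formula: C7H13FO.
Molar mass = 132.178 g/mol.
Mass from O: 1 × 15.999 = 15.999 g/mol.
%O = 15.999 / 132.178 × 100 = 12.10%.

12.10%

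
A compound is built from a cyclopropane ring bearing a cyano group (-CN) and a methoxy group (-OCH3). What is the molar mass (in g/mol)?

Atom tally by fragment:
  cyclopropane ring core → C:3 H:6
  (− 2 ring H displaced by substituents)
  + CN → C:1 N:1
  + OCH3 → C:1 H:3 O:1
Element totals:
  C: 5
  H: 7
  N: 1
  O: 1
Molecular formula: C5H7NO.
  M = 5(12.011) + 7(1.008) + 14.007 + 15.999
    = 60.055 + 7.056 + 14.007 + 15.999 = 97.117

97.12 g/mol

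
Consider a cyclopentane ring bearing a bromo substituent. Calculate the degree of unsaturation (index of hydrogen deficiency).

Atom tally by fragment:
  cyclopentane ring core → C:5 H:10
  (− 1 ring H displaced by substituents)
  + Br → Br:1
Element totals:
  C: 5
  H: 9
  Br: 1
Molecular formula: C5H9Br.
DoU = (2C + 2 + N − H − X) / 2 = (2·5 + 2 + 0 − 9 − 1) / 2 = 1.

1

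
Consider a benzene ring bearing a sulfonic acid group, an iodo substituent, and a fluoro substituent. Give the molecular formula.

C6H4FIO3S

Atom tally by fragment:
  benzene ring core → C:6 H:6
  (− 3 ring H displaced by substituents)
  + SO3H → S:1 O:3 H:1
  + I → I:1
  + F → F:1
Element totals:
  C: 6
  H: 4
  F: 1
  I: 1
  O: 3
  S: 1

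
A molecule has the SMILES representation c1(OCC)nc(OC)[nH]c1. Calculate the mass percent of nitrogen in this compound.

Atom tally by fragment:
  imidazole ring core → C:3 H:4 N:2
  (− 2 ring H displaced by substituents)
  + OC2H5 → C:2 H:5 O:1
  + OCH3 → C:1 H:3 O:1
Element totals:
  C: 6
  H: 10
  N: 2
  O: 2
Molecular formula: C6H10N2O2.
Molar mass = 142.158 g/mol.
Mass from N: 2 × 14.007 = 28.014 g/mol.
%N = 28.014 / 142.158 × 100 = 19.71%.

19.71%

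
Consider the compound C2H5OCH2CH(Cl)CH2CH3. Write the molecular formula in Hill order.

Atom tally by fragment:
  C2H5OCH2 → C:3 H:7 O:1
  CH(Cl) → C:1 H:1 Cl:1
  CH2 → C:1 H:2
  CH3 → C:1 H:3
Element totals:
  C: 6
  H: 13
  Cl: 1
  O: 1

C6H13ClO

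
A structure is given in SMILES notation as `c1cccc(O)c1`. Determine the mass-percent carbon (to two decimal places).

Atom tally by fragment:
  benzene ring core → C:6 H:6
  (− 1 ring H displaced by substituents)
  + OH → O:1 H:1
Element totals:
  C: 6
  H: 6
  O: 1
Molecular formula: C6H6O.
Molar mass = 94.113 g/mol.
Mass from C: 6 × 12.011 = 72.066 g/mol.
%C = 72.066 / 94.113 × 100 = 76.57%.

76.57%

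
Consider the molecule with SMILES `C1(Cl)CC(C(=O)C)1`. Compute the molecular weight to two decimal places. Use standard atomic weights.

Atom tally by fragment:
  cyclopropane ring core → C:3 H:6
  (− 2 ring H displaced by substituents)
  + Cl → Cl:1
  + COCH3 → C:2 H:3 O:1
Element totals:
  C: 5
  H: 7
  Cl: 1
  O: 1
Molecular formula: C5H7ClO.
  M = 5(12.011) + 7(1.008) + 35.45 + 15.999
    = 60.055 + 7.056 + 35.450 + 15.999 = 118.560

118.56 g/mol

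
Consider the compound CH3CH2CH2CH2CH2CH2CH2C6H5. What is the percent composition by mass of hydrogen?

11.43%

Element totals:
  C: 13
  H: 20
Molecular formula: C13H20.
Molar mass = 176.303 g/mol.
Mass from H: 20 × 1.008 = 20.160 g/mol.
%H = 20.160 / 176.303 × 100 = 11.43%.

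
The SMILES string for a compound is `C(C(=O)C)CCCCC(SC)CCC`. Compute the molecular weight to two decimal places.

216.38 g/mol

Atom tally by fragment:
  CH3COCH2 → C:3 H:5 O:1
  CH2 → C:1 H:2
  CH2 → C:1 H:2
  CH2 → C:1 H:2
  CH2 → C:1 H:2
  CH(SCH3) → C:2 H:4 S:1
  CH2 → C:1 H:2
  CH2 → C:1 H:2
  CH3 → C:1 H:3
Element totals:
  C: 12
  H: 24
  O: 1
  S: 1
Molecular formula: C12H24OS.
  M = 12(12.011) + 24(1.008) + 15.999 + 32.06
    = 144.132 + 24.192 + 15.999 + 32.060 = 216.383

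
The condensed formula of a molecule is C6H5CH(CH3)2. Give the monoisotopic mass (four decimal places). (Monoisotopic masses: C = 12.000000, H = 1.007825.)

Atom tally by fragment:
  benzene ring core → C:6 H:6
  (− 1 ring H displaced by substituents)
  + CH(CH3)2 → C:3 H:7
Element totals:
  C: 9
  H: 12
Molecular formula: C9H12.
  M = 9(12.0) + 12(1.007825)
    = 108.000000 + 12.093900 = 120.093900

120.0939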